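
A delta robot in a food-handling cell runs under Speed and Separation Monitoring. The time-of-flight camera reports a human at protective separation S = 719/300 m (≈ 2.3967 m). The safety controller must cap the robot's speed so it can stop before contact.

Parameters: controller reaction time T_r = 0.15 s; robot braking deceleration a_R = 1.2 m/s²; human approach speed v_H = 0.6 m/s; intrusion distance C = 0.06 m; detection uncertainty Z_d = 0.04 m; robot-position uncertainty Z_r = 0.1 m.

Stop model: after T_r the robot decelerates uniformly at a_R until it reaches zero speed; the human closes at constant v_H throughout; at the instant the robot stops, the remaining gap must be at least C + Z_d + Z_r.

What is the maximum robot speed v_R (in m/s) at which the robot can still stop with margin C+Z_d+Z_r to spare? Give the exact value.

v_R_max = 8/5 m/s = 1.6000 m/s

at the boundary: (5/12)·v² + (13/20)·v + (-158/75) = 0
  disc = (13/20)² − 4·(5/12)·(-158/75) = 14161/3600 ; √disc = 119/60
  v_R = (−(13/20) + 119/60) / (2·(5/12)) = 8/5 m/s
check:
stop time T_s = (8/5)/(6/5) = 1.3333 s
reaction-phase robot travel = 1.6000·0.1500 = 0.2400 m
robot under decel: 1.6000²/(2·1.2000) = 1.0667 m
person approaches 0.6000·(0.1500+1.3333) = 0.8900 m
margins: 0.0600+0.0400+0.1000 = 0.2000 m
sum ≈ 0.2400+1.0667+0.8900+0.2000 ≈ 2.3967 m = S ✓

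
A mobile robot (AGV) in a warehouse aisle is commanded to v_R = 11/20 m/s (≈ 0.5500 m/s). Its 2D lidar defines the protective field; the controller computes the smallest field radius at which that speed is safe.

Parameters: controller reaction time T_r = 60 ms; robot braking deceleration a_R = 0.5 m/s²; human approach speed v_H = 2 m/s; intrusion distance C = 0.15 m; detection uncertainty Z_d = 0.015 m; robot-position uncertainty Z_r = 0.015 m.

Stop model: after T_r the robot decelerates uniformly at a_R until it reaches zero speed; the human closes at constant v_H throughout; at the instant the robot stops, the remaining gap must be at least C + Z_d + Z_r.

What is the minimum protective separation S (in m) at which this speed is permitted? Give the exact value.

S_min = 5671/2000 m = 2.8355 m

braking lasts T_s = (11/20)/(1/2) = 1.1000 s
robot covers v_R·T_r = 0.5500·0.0600 = 0.0330 m before braking
braking distance = 0.5500²/(2·0.5000) = 0.3025 m
human over T_r+T_s: 2.0000·(0.0600+1.1000) = 2.3200 m
margins: 0.1500+0.0150+0.0150 = 0.1800 m
S_min ≈ 0.0330+0.3025+2.3200+0.1800  ⇒  S_min = 5671/2000 m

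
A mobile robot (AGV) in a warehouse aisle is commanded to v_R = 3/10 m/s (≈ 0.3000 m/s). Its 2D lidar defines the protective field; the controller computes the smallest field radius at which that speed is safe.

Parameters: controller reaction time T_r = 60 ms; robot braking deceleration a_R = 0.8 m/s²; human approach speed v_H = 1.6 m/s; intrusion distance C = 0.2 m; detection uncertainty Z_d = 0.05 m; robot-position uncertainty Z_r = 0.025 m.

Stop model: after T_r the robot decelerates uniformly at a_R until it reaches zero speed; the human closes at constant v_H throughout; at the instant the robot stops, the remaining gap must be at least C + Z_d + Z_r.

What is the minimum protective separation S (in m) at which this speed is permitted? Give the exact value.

S_min = 4181/4000 m = 1.0453 m

braking lasts T_s = (3/10)/(4/5) = 0.3750 s
robot in T_r: 0.3000·0.0600 = 0.0180 m
robot covers 0.3000·0.3750 − ½·0.8000·0.3750² = 0.0563 m while stopping
human closes 1.6000·0.4350 = 0.6960 m
C+Z_d+Z_r = 0.2000+0.0500+0.0250 = 0.2750 m
S_min ≈ 0.0180+0.0563+0.6960+0.2750  ⇒  S_min = 4181/4000 m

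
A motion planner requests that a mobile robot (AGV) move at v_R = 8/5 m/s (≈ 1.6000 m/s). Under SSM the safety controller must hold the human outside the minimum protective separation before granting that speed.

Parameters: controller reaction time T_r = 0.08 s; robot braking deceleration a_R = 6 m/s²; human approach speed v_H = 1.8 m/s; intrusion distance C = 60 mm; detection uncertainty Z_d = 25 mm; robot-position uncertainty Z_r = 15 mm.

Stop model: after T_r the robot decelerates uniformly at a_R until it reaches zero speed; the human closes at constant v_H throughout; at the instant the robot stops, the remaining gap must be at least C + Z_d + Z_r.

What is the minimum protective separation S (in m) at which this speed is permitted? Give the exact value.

S_min = 799/750 m = 1.0653 m

braking lasts T_s = (8/5)/6 = 0.2667 s
robot covers v_R·T_r = 1.6000·0.0800 = 0.1280 m before braking
robot under decel: 1.6000²/(2·6.0000) = 0.2133 m
human over T_r+T_s: 1.8000·(0.0800+0.2667) = 0.6240 m
margins: 0.0600+0.0250+0.0150 = 0.1000 m
S_min ≈ 0.1280+0.2133+0.6240+0.1000  ⇒  S_min = 799/750 m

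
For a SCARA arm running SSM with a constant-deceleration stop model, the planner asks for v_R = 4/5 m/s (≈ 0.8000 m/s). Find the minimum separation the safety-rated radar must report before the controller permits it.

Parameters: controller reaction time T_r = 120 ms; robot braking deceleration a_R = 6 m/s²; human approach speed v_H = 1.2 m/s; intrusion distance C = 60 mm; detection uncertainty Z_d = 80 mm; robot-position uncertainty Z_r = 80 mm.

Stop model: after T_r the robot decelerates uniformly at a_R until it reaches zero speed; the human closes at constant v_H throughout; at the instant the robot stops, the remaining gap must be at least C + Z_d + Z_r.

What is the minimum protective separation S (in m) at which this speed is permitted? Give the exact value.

T_s = v_R/a_R = (4/5)/6 = 0.1333 s
robot in T_r: 0.8000·0.1200 = 0.0960 m
robot under decel: 0.8000²/(2·6.0000) = 0.0533 m
human over T_r+T_s: 1.2000·(0.1200+0.1333) = 0.3040 m
margins: 0.0600+0.0800+0.0800 = 0.2200 m
S_min ≈ 0.0960+0.0533+0.3040+0.2200  ⇒  S_min = 101/150 m

S_min = 101/150 m = 0.6733 m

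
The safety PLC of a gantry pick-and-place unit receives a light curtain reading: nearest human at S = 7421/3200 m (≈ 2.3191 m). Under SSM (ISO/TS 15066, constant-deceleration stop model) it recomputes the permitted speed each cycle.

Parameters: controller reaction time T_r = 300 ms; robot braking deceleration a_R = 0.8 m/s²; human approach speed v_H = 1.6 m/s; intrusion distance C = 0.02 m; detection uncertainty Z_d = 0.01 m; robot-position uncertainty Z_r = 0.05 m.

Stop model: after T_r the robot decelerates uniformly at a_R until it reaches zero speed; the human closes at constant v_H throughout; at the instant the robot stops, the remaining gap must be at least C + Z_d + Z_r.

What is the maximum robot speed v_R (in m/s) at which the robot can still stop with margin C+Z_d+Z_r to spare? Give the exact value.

v_R_max = 13/20 m/s = 0.6500 m/s

at the boundary: (5/8)·v² + (23/10)·v + (-5629/3200) = 0
  disc = (23/10)² − 4·(5/8)·(-5629/3200) = 62001/6400 ; √disc = 249/80
  v_R = (−(23/10) + 249/80) / (2·(5/8)) = 13/20 m/s
check:
stop time T_s = (13/20)/(4/5) = 0.8125 s
robot in T_r: 0.6500·0.3000 = 0.1950 m
braking distance = 0.6500²/(2·0.8000) = 0.2641 m
human over T_r+T_s: 1.6000·(0.3000+0.8125) = 1.7800 m
C+Z_d+Z_r = 0.0200+0.0100+0.0500 = 0.0800 m
sum ≈ 0.1950+0.2641+1.7800+0.0800 ≈ 2.3191 m = S ✓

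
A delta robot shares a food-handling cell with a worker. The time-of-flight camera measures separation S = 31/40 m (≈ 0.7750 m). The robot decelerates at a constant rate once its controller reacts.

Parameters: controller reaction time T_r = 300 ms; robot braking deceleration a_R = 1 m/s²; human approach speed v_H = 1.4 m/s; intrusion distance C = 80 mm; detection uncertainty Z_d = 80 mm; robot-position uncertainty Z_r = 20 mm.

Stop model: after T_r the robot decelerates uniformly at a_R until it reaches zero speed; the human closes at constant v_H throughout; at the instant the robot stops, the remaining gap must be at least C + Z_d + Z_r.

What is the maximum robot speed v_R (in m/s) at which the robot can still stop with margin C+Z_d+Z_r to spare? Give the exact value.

v_R_max = 1/10 m/s = 0.1000 m/s

at the boundary: (1/2)·v² + (17/10)·v + (-7/40) = 0
  disc = (17/10)² − 4·(1/2)·(-7/40) = 81/25 ; √disc = 9/5
  v_R = (−(17/10) + 9/5) / (2·(1/2)) = 1/10 m/s
check:
T_s = v_R/a_R = (1/10)/1 = 0.1000 s
robot covers v_R·T_r = 0.1000·0.3000 = 0.0300 m before braking
robot under decel: 0.1000²/(2·1.0000) = 0.0050 m
person approaches 1.4000·(0.3000+0.1000) = 0.5600 m
C+Z_d+Z_r = 0.0800+0.0800+0.0200 = 0.1800 m
sum ≈ 0.0300+0.0050+0.5600+0.1800 ≈ 0.7750 m = S ✓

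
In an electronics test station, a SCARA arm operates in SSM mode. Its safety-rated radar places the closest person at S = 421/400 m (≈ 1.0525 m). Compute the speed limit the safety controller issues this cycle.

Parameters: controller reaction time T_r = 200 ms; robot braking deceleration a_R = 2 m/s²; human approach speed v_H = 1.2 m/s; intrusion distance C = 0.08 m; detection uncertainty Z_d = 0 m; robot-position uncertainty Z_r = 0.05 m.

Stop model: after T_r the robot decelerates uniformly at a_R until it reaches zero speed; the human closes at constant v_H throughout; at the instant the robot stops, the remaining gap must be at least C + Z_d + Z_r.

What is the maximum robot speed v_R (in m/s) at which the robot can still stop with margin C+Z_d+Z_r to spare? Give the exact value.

v_R_max = 7/10 m/s = 0.7000 m/s

at the boundary: (1/4)·v² + (4/5)·v + (-273/400) = 0
  disc = (4/5)² − 4·(1/4)·(-273/400) = 529/400 ; √disc = 23/20
  v_R = (−(4/5) + 23/20) / (2·(1/4)) = 7/10 m/s
check:
stop time T_s = (7/10)/2 = 0.3500 s
reaction-phase robot travel = 0.7000·0.2000 = 0.1400 m
robot under decel: 0.7000²/(2·2.0000) = 0.1225 m
person approaches 1.2000·(0.2000+0.3500) = 0.6600 m
C+Z_d+Z_r = 0.0800+0.0000+0.0500 = 0.1300 m
sum ≈ 0.1400+0.1225+0.6600+0.1300 ≈ 1.0525 m = S ✓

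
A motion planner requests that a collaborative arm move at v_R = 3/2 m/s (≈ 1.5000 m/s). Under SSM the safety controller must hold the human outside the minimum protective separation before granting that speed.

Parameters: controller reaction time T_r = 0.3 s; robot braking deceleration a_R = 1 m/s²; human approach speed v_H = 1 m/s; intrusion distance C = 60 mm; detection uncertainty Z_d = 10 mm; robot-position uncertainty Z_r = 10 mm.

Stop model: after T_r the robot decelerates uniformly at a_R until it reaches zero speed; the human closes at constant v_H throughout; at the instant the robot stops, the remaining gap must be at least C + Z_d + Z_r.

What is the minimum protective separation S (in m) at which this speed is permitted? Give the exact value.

S_min = 691/200 m = 3.4550 m

braking lasts T_s = (3/2)/1 = 1.5000 s
robot in T_r: 1.5000·0.3000 = 0.4500 m
braking distance = 1.5000²/(2·1.0000) = 1.1250 m
human closes 1.0000·1.8000 = 1.8000 m
C+Z_d+Z_r = 0.0600+0.0100+0.0100 = 0.0800 m
S_min ≈ 0.4500+1.1250+1.8000+0.0800  ⇒  S_min = 691/200 m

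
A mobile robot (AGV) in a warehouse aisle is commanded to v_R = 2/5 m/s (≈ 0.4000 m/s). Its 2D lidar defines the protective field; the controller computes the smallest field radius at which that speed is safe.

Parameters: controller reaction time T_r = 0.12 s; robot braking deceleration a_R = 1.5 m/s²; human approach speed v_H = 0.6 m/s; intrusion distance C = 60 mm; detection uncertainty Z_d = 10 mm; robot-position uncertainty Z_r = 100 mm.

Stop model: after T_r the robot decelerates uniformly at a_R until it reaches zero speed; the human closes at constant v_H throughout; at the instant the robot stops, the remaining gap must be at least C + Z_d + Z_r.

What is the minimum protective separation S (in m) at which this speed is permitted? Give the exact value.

T_s = v_R/a_R = (2/5)/(3/2) = 0.2667 s
robot in T_r: 0.4000·0.1200 = 0.0480 m
robot under decel: 0.4000²/(2·1.5000) = 0.0533 m
person approaches 0.6000·(0.1200+0.2667) = 0.2320 m
residual clearance needed = 0.0600+0.0100+0.1000 = 0.1700 m
S_min ≈ 0.0480+0.0533+0.2320+0.1700  ⇒  S_min = 151/300 m

S_min = 151/300 m = 0.5033 m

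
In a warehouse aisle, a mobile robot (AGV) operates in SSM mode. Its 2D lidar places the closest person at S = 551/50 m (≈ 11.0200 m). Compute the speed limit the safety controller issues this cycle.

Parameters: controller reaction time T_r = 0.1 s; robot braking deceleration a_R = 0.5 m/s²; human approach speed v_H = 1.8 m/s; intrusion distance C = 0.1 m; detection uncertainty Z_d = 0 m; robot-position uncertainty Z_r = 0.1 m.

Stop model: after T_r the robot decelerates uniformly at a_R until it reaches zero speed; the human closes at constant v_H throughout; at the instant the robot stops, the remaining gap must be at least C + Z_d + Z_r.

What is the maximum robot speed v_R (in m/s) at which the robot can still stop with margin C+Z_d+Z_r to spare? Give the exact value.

v_R_max = 19/10 m/s = 1.9000 m/s

collect terms ⇒ (1)·v_R² + (37/10)·v_R + (-266/25) = 0
  disc = (37/10)² − 4·(1)·(-266/25) = 225/4 ; √disc = 15/2
  v_R = (−(37/10) + 15/2) / (2·(1)) = 19/10 m/s
check:
braking lasts T_s = (19/10)/(1/2) = 3.8000 s
reaction-phase robot travel = 1.9000·0.1000 = 0.1900 m
braking distance = 1.9000²/(2·0.5000) = 3.6100 m
human closes 1.8000·3.9000 = 7.0200 m
C+Z_d+Z_r = 0.1000+0.0000+0.1000 = 0.2000 m
sum ≈ 0.1900+3.6100+7.0200+0.2000 ≈ 11.0200 m = S ✓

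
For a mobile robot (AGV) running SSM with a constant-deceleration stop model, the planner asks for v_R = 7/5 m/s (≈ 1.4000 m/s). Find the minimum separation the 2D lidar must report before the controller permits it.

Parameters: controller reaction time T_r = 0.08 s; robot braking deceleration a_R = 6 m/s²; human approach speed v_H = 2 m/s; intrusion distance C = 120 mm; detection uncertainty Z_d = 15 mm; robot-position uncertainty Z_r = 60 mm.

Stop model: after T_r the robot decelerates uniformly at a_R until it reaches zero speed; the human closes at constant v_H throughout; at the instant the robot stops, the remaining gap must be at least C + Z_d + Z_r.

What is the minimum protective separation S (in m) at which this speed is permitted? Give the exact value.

braking lasts T_s = (7/5)/6 = 0.2333 s
robot in T_r: 1.4000·0.0800 = 0.1120 m
braking distance = 1.4000²/(2·6.0000) = 0.1633 m
person approaches 2.0000·(0.0800+0.2333) = 0.6267 m
residual clearance needed = 0.1200+0.0150+0.0600 = 0.1950 m
S_min ≈ 0.1120+0.1633+0.6267+0.1950  ⇒  S_min = 1097/1000 m

S_min = 1097/1000 m = 1.0970 m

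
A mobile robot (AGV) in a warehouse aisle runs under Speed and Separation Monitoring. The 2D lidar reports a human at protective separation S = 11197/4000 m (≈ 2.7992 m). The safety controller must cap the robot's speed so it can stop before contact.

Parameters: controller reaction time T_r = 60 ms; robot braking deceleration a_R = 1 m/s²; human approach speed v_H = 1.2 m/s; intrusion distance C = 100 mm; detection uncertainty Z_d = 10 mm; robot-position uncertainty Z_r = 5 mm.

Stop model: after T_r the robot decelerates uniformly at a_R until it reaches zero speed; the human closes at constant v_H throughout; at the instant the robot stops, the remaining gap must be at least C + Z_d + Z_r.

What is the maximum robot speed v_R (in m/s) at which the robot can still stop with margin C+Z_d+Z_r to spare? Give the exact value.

at the boundary: (1/2)·v² + (63/50)·v + (-10449/4000) = 0
  disc = (63/50)² − 4·(1/2)·(-10449/4000) = 68121/10000 ; √disc = 261/100
  v_R = (−(63/50) + 261/100) / (2·(1/2)) = 27/20 m/s
check:
stop time T_s = (27/20)/1 = 1.3500 s
reaction-phase robot travel = 1.3500·0.0600 = 0.0810 m
braking distance = 1.3500²/(2·1.0000) = 0.9113 m
person approaches 1.2000·(0.0600+1.3500) = 1.6920 m
residual clearance needed = 0.1000+0.0100+0.0050 = 0.1150 m
sum ≈ 0.0810+0.9113+1.6920+0.1150 ≈ 2.7992 m = S ✓

v_R_max = 27/20 m/s = 1.3500 m/s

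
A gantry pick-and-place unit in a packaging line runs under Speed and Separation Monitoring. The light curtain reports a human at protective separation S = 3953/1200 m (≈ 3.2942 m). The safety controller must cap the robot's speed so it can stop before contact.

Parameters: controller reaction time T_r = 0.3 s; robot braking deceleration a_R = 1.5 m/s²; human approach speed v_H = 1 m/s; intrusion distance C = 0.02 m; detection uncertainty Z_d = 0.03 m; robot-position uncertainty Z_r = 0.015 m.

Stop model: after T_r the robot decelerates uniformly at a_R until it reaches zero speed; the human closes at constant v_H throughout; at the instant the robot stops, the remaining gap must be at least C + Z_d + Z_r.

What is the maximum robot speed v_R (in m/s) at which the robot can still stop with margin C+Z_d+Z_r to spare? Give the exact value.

v_R_max = 37/20 m/s = 1.8500 m/s

collect terms ⇒ (1/3)·v_R² + (29/30)·v_R + (-703/240) = 0
  disc = (29/30)² − 4·(1/3)·(-703/240) = 121/25 ; √disc = 11/5
  v_R = (−(29/30) + 11/5) / (2·(1/3)) = 37/20 m/s
check:
braking lasts T_s = (37/20)/(3/2) = 1.2333 s
robot covers v_R·T_r = 1.8500·0.3000 = 0.5550 m before braking
braking distance = 1.8500²/(2·1.5000) = 1.1408 m
human closes 1.0000·1.5333 = 1.5333 m
C+Z_d+Z_r = 0.0200+0.0300+0.0150 = 0.0650 m
sum ≈ 0.5550+1.1408+1.5333+0.0650 ≈ 3.2942 m = S ✓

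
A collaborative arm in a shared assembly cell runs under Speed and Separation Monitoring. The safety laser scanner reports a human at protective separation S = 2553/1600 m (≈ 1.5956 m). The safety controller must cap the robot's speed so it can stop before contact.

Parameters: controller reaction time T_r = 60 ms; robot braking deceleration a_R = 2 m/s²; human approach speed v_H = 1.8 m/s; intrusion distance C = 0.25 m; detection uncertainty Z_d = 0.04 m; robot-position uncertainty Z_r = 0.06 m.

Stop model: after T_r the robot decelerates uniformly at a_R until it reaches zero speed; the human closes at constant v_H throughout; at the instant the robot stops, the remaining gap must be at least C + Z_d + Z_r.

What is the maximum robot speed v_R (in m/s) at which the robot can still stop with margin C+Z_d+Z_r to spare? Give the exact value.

quadratic (1/4)·v² + (24/25)·v + (-9101/8000) = 0
  disc = (24/25)² − 4·(1/4)·(-9101/8000) = 82369/40000 ; √disc = 287/200
  v_R = (−(24/25) + 287/200) / (2·(1/4)) = 19/20 m/s
check:
stop time T_s = (19/20)/2 = 0.4750 s
reaction-phase robot travel = 0.9500·0.0600 = 0.0570 m
robot covers 0.9500·0.4750 − ½·2.0000·0.4750² = 0.2256 m while stopping
person approaches 1.8000·(0.0600+0.4750) = 0.9630 m
residual clearance needed = 0.2500+0.0400+0.0600 = 0.3500 m
sum ≈ 0.0570+0.2256+0.9630+0.3500 ≈ 1.5956 m = S ✓

v_R_max = 19/20 m/s = 0.9500 m/s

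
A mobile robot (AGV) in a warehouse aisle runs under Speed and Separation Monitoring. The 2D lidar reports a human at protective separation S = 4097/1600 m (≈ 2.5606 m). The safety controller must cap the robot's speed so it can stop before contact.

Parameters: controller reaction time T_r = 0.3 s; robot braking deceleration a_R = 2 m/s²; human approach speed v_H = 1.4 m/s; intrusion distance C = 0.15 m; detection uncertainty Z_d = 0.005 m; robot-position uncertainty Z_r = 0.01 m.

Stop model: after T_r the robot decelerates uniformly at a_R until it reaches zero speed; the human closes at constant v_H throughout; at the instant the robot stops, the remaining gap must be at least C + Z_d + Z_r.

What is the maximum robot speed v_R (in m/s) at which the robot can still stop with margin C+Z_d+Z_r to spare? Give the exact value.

v_R_max = 29/20 m/s = 1.4500 m/s

collect terms ⇒ (1/4)·v_R² + (1)·v_R + (-3161/1600) = 0
  disc = (1)² − 4·(1/4)·(-3161/1600) = 4761/1600 ; √disc = 69/40
  v_R = (−(1) + 69/40) / (2·(1/4)) = 29/20 m/s
check:
T_s = v_R/a_R = (29/20)/2 = 0.7250 s
robot in T_r: 1.4500·0.3000 = 0.4350 m
robot covers 1.4500·0.7250 − ½·2.0000·0.7250² = 0.5256 m while stopping
person approaches 1.4000·(0.3000+0.7250) = 1.4350 m
margins: 0.1500+0.0050+0.0100 = 0.1650 m
sum ≈ 0.4350+0.5256+1.4350+0.1650 ≈ 2.5606 m = S ✓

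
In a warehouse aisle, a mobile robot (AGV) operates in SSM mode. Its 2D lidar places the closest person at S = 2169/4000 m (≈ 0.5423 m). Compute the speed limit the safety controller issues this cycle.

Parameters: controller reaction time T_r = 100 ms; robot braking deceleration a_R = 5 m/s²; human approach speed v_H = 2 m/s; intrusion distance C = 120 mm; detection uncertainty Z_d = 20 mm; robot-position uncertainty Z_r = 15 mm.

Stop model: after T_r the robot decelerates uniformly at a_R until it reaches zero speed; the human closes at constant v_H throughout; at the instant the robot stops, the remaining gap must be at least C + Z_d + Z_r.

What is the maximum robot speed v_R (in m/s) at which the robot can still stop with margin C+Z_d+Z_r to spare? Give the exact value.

quadratic (1/10)·v² + (1/2)·v + (-749/4000) = 0
  disc = (1/2)² − 4·(1/10)·(-749/4000) = 3249/10000 ; √disc = 57/100
  v_R = (−(1/2) + 57/100) / (2·(1/10)) = 7/20 m/s
check:
braking lasts T_s = (7/20)/5 = 0.0700 s
robot in T_r: 0.3500·0.1000 = 0.0350 m
braking distance = 0.3500²/(2·5.0000) = 0.0123 m
human closes 2.0000·0.1700 = 0.3400 m
C+Z_d+Z_r = 0.1200+0.0200+0.0150 = 0.1550 m
sum ≈ 0.0350+0.0123+0.3400+0.1550 ≈ 0.5423 m = S ✓

v_R_max = 7/20 m/s = 0.3500 m/s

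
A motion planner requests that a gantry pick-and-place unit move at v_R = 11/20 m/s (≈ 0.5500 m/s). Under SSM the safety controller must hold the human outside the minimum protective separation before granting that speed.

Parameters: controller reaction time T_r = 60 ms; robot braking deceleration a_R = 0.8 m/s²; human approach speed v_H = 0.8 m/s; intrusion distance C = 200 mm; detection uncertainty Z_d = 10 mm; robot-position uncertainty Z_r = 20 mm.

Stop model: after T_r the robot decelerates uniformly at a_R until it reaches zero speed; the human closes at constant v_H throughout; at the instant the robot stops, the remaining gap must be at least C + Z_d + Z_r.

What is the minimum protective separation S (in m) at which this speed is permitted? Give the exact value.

S_min = 16801/16000 m = 1.0501 m

stop time T_s = (11/20)/(4/5) = 0.6875 s
reaction-phase robot travel = 0.5500·0.0600 = 0.0330 m
robot under decel: 0.5500²/(2·0.8000) = 0.1891 m
person approaches 0.8000·(0.0600+0.6875) = 0.5980 m
margins: 0.2000+0.0100+0.0200 = 0.2300 m
S_min ≈ 0.0330+0.1891+0.5980+0.2300  ⇒  S_min = 16801/16000 m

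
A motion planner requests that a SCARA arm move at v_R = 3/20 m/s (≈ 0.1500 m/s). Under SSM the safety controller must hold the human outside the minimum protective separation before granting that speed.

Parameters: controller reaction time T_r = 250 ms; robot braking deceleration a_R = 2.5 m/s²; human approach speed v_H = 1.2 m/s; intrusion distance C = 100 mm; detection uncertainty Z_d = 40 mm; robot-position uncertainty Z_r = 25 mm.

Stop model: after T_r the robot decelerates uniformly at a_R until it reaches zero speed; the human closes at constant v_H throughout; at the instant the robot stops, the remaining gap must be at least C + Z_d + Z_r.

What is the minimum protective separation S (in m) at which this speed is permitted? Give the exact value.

T_s = v_R/a_R = (3/20)/(5/2) = 0.0600 s
robot covers v_R·T_r = 0.1500·0.2500 = 0.0375 m before braking
robot under decel: 0.1500²/(2·2.5000) = 0.0045 m
human closes 1.2000·0.3100 = 0.3720 m
margins: 0.1000+0.0400+0.0250 = 0.1650 m
S_min ≈ 0.0375+0.0045+0.3720+0.1650  ⇒  S_min = 579/1000 m

S_min = 579/1000 m = 0.5790 m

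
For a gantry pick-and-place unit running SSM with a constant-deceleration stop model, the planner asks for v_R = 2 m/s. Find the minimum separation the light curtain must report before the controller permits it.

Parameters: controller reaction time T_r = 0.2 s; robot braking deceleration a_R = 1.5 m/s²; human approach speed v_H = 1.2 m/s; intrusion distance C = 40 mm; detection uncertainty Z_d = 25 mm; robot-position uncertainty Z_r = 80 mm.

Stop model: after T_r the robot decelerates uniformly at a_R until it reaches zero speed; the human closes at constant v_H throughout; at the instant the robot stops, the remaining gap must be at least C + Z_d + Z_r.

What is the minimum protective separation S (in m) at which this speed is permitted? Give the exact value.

braking lasts T_s = 2/(3/2) = 1.3333 s
robot in T_r: 2.0000·0.2000 = 0.4000 m
robot covers 2.0000·1.3333 − ½·1.5000·1.3333² = 1.3333 m while stopping
person approaches 1.2000·(0.2000+1.3333) = 1.8400 m
residual clearance needed = 0.0400+0.0250+0.0800 = 0.1450 m
S_min ≈ 0.4000+1.3333+1.8400+0.1450  ⇒  S_min = 2231/600 m

S_min = 2231/600 m = 3.7183 m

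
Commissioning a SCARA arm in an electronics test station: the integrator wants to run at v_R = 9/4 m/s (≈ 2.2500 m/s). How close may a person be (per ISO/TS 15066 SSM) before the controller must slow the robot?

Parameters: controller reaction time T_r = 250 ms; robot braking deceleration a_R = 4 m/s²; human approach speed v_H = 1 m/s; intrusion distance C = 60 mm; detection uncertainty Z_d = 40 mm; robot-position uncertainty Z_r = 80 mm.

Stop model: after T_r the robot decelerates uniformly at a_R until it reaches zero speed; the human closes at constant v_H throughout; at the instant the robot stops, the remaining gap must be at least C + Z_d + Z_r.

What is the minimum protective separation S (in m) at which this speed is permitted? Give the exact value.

S_min = 7001/3200 m = 2.1878 m

T_s = v_R/a_R = (9/4)/4 = 0.5625 s
robot in T_r: 2.2500·0.2500 = 0.5625 m
robot covers 2.2500·0.5625 − ½·4.0000·0.5625² = 0.6328 m while stopping
person approaches 1.0000·(0.2500+0.5625) = 0.8125 m
C+Z_d+Z_r = 0.0600+0.0400+0.0800 = 0.1800 m
S_min ≈ 0.5625+0.6328+0.8125+0.1800  ⇒  S_min = 7001/3200 m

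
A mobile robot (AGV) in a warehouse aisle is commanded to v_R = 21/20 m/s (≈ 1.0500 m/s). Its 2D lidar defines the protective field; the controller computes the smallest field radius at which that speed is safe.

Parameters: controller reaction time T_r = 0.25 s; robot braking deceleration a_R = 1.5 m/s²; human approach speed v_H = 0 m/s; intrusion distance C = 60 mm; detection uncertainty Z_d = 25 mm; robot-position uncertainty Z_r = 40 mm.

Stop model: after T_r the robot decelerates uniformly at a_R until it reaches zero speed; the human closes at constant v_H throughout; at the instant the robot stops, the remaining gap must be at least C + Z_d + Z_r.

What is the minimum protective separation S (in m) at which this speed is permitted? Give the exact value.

T_s = v_R/a_R = (21/20)/(3/2) = 0.7000 s
robot in T_r: 1.0500·0.2500 = 0.2625 m
braking distance = 1.0500²/(2·1.5000) = 0.3675 m
human closes 0.0000·0.9500 = 0.0000 m
C+Z_d+Z_r = 0.0600+0.0250+0.0400 = 0.1250 m
S_min ≈ 0.2625+0.3675+0.0000+0.1250  ⇒  S_min = 151/200 m

S_min = 151/200 m = 0.7550 m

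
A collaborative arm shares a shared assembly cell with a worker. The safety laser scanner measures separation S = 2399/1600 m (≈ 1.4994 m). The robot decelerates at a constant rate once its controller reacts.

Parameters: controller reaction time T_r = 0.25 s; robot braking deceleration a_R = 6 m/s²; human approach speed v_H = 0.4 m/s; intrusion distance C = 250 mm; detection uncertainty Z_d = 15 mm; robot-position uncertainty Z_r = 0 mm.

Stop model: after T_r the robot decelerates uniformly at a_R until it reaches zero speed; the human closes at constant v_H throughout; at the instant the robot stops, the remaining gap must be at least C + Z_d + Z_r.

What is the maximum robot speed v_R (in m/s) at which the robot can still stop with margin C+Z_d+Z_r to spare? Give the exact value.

v_R_max = 9/4 m/s = 2.2500 m/s

quadratic (1/12)·v² + (19/60)·v + (-363/320) = 0
  disc = (19/60)² − 4·(1/12)·(-363/320) = 6889/14400 ; √disc = 83/120
  v_R = (−(19/60) + 83/120) / (2·(1/12)) = 9/4 m/s
check:
T_s = v_R/a_R = (9/4)/6 = 0.3750 s
reaction-phase robot travel = 2.2500·0.2500 = 0.5625 m
braking distance = 2.2500²/(2·6.0000) = 0.4219 m
person approaches 0.4000·(0.2500+0.3750) = 0.2500 m
margins: 0.2500+0.0150+0.0000 = 0.2650 m
sum ≈ 0.5625+0.4219+0.2500+0.2650 ≈ 1.4994 m = S ✓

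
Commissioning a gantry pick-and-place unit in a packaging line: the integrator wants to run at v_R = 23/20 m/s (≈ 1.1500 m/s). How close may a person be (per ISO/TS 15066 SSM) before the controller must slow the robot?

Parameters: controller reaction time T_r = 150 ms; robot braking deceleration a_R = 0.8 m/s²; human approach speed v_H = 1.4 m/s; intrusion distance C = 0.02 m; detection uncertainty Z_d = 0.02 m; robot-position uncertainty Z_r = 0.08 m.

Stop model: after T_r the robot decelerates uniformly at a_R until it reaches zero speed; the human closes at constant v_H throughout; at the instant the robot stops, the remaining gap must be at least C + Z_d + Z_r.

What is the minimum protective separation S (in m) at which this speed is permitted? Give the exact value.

S_min = 10693/3200 m = 3.3416 m

braking lasts T_s = (23/20)/(4/5) = 1.4375 s
robot in T_r: 1.1500·0.1500 = 0.1725 m
robot under decel: 1.1500²/(2·0.8000) = 0.8266 m
person approaches 1.4000·(0.1500+1.4375) = 2.2225 m
C+Z_d+Z_r = 0.0200+0.0200+0.0800 = 0.1200 m
S_min ≈ 0.1725+0.8266+2.2225+0.1200  ⇒  S_min = 10693/3200 m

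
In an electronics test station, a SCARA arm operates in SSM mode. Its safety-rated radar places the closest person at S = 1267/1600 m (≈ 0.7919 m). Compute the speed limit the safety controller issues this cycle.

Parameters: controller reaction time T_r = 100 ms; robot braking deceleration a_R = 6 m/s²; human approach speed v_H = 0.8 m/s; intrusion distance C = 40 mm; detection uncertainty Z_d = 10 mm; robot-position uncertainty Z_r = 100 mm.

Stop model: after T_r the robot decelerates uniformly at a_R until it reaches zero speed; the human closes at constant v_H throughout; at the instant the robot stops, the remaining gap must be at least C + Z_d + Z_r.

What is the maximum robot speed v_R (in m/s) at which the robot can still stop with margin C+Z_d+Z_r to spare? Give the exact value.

v_R_max = 31/20 m/s = 1.5500 m/s

at the boundary: (1/12)·v² + (7/30)·v + (-899/1600) = 0
  disc = (7/30)² − 4·(1/12)·(-899/1600) = 3481/14400 ; √disc = 59/120
  v_R = (−(7/30) + 59/120) / (2·(1/12)) = 31/20 m/s
check:
T_s = v_R/a_R = (31/20)/6 = 0.2583 s
robot covers v_R·T_r = 1.5500·0.1000 = 0.1550 m before braking
robot covers 1.5500·0.2583 − ½·6.0000·0.2583² = 0.2002 m while stopping
human closes 0.8000·0.3583 = 0.2867 m
margins: 0.0400+0.0100+0.1000 = 0.1500 m
sum ≈ 0.1550+0.2002+0.2867+0.1500 ≈ 0.7919 m = S ✓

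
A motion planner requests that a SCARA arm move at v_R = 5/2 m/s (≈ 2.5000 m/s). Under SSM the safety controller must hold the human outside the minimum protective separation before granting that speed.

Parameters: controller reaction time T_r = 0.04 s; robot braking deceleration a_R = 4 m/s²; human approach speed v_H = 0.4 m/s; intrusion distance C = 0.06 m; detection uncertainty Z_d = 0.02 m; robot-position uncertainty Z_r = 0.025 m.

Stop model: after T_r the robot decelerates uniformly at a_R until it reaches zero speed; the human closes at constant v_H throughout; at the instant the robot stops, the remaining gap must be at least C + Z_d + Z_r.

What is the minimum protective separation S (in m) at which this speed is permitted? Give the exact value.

T_s = v_R/a_R = (5/2)/4 = 0.6250 s
reaction-phase robot travel = 2.5000·0.0400 = 0.1000 m
robot under decel: 2.5000²/(2·4.0000) = 0.7812 m
person approaches 0.4000·(0.0400+0.6250) = 0.2660 m
C+Z_d+Z_r = 0.0600+0.0200+0.0250 = 0.1050 m
S_min ≈ 0.1000+0.7812+0.2660+0.1050  ⇒  S_min = 5009/4000 m

S_min = 5009/4000 m = 1.2523 m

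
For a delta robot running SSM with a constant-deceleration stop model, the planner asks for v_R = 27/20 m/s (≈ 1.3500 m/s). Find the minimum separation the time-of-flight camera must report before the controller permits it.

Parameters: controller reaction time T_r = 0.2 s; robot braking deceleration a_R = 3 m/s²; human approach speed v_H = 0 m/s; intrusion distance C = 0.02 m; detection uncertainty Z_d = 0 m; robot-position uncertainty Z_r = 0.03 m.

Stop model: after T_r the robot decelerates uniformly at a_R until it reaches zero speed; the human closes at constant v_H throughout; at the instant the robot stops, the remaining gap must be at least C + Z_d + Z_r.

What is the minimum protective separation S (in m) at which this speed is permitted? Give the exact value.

S_min = 499/800 m = 0.6238 m

T_s = v_R/a_R = (27/20)/3 = 0.4500 s
reaction-phase robot travel = 1.3500·0.2000 = 0.2700 m
braking distance = 1.3500²/(2·3.0000) = 0.3038 m
human closes 0.0000·0.6500 = 0.0000 m
residual clearance needed = 0.0200+0.0000+0.0300 = 0.0500 m
S_min ≈ 0.2700+0.3038+0.0000+0.0500  ⇒  S_min = 499/800 m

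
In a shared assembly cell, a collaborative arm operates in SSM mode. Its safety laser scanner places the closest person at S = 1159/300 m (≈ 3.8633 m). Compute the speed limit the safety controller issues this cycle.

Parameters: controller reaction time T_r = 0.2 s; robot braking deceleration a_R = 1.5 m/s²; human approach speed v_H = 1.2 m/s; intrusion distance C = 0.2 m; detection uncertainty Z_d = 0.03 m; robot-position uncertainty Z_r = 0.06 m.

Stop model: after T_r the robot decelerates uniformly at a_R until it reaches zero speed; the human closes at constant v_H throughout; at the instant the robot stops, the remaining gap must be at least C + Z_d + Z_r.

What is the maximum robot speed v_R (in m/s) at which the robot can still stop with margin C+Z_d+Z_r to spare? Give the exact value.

collect terms ⇒ (1/3)·v_R² + (1)·v_R + (-10/3) = 0
  disc = (1)² − 4·(1/3)·(-10/3) = 49/9 ; √disc = 7/3
  v_R = (−(1) + 7/3) / (2·(1/3)) = 2 m/s
check:
T_s = v_R/a_R = 2/(3/2) = 1.3333 s
robot in T_r: 2.0000·0.2000 = 0.4000 m
robot under decel: 2.0000²/(2·1.5000) = 1.3333 m
human closes 1.2000·1.5333 = 1.8400 m
residual clearance needed = 0.2000+0.0300+0.0600 = 0.2900 m
sum ≈ 0.4000+1.3333+1.8400+0.2900 ≈ 3.8633 m = S ✓

v_R_max = 2 m/s = 2.0000 m/s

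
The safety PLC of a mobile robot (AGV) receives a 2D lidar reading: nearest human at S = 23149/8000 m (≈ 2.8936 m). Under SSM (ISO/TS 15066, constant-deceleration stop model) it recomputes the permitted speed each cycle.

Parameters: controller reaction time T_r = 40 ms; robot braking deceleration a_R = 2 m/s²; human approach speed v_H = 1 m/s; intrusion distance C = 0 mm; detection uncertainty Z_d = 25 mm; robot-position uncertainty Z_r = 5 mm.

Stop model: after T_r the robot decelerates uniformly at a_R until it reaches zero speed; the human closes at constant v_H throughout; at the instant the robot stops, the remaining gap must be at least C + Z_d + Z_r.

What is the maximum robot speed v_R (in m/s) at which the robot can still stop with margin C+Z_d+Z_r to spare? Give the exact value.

v_R_max = 49/20 m/s = 2.4500 m/s

collect terms ⇒ (1/4)·v_R² + (27/50)·v_R + (-22589/8000) = 0
  disc = (27/50)² − 4·(1/4)·(-22589/8000) = 124609/40000 ; √disc = 353/200
  v_R = (−(27/50) + 353/200) / (2·(1/4)) = 49/20 m/s
check:
T_s = v_R/a_R = (49/20)/2 = 1.2250 s
robot covers v_R·T_r = 2.4500·0.0400 = 0.0980 m before braking
braking distance = 2.4500²/(2·2.0000) = 1.5006 m
human closes 1.0000·1.2650 = 1.2650 m
margins: 0.0000+0.0250+0.0050 = 0.0300 m
sum ≈ 0.0980+1.5006+1.2650+0.0300 ≈ 2.8936 m = S ✓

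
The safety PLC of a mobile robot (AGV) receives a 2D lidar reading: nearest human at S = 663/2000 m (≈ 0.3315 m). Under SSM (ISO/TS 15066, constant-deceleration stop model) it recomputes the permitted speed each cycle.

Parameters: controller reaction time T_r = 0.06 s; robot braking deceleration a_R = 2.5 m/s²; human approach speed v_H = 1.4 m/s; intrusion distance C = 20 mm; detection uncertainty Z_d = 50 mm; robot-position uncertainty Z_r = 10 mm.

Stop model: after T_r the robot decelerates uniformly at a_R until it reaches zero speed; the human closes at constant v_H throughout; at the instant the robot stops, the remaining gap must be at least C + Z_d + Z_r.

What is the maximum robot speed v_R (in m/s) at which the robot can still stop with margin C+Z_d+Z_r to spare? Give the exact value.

v_R_max = 1/4 m/s = 0.2500 m/s

collect terms ⇒ (1/5)·v_R² + (31/50)·v_R + (-67/400) = 0
  disc = (31/50)² − 4·(1/5)·(-67/400) = 324/625 ; √disc = 18/25
  v_R = (−(31/50) + 18/25) / (2·(1/5)) = 1/4 m/s
check:
braking lasts T_s = (1/4)/(5/2) = 0.1000 s
reaction-phase robot travel = 0.2500·0.0600 = 0.0150 m
robot under decel: 0.2500²/(2·2.5000) = 0.0125 m
human over T_r+T_s: 1.4000·(0.0600+0.1000) = 0.2240 m
margins: 0.0200+0.0500+0.0100 = 0.0800 m
sum ≈ 0.0150+0.0125+0.2240+0.0800 ≈ 0.3315 m = S ✓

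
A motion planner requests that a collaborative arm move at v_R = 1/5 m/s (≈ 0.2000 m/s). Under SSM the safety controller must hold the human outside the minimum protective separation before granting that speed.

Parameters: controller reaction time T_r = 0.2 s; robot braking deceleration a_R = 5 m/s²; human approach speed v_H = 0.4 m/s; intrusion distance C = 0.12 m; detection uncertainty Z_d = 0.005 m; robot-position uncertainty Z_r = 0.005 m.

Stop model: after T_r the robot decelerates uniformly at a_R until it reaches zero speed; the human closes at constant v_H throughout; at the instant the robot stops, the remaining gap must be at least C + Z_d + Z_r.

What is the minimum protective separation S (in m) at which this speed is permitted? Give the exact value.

S_min = 27/100 m = 0.2700 m

stop time T_s = (1/5)/5 = 0.0400 s
robot covers v_R·T_r = 0.2000·0.2000 = 0.0400 m before braking
robot under decel: 0.2000²/(2·5.0000) = 0.0040 m
person approaches 0.4000·(0.2000+0.0400) = 0.0960 m
residual clearance needed = 0.1200+0.0050+0.0050 = 0.1300 m
S_min ≈ 0.0400+0.0040+0.0960+0.1300  ⇒  S_min = 27/100 m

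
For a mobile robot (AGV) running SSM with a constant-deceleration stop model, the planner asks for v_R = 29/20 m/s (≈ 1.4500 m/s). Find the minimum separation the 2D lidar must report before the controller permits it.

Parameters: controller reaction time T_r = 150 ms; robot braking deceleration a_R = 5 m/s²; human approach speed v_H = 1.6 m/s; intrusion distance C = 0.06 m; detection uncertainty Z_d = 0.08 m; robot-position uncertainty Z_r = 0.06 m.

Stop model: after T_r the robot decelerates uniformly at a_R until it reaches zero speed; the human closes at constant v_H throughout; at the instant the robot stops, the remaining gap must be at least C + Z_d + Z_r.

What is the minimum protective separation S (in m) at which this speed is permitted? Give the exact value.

T_s = v_R/a_R = (29/20)/5 = 0.2900 s
robot covers v_R·T_r = 1.4500·0.1500 = 0.2175 m before braking
braking distance = 1.4500²/(2·5.0000) = 0.2102 m
human over T_r+T_s: 1.6000·(0.1500+0.2900) = 0.7040 m
margins: 0.0600+0.0800+0.0600 = 0.2000 m
S_min ≈ 0.2175+0.2102+0.7040+0.2000  ⇒  S_min = 5327/4000 m

S_min = 5327/4000 m = 1.3317 m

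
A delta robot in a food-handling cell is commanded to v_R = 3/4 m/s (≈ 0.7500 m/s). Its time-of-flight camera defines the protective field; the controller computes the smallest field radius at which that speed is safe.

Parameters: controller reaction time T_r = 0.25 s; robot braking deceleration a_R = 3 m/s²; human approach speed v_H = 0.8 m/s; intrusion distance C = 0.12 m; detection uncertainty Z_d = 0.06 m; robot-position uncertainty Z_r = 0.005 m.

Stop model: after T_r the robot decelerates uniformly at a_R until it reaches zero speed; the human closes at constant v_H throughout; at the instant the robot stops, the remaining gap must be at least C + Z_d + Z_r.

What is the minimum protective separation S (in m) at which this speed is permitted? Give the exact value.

S_min = 693/800 m = 0.8662 m

braking lasts T_s = (3/4)/3 = 0.2500 s
robot in T_r: 0.7500·0.2500 = 0.1875 m
robot covers 0.7500·0.2500 − ½·3.0000·0.2500² = 0.0938 m while stopping
human over T_r+T_s: 0.8000·(0.2500+0.2500) = 0.4000 m
C+Z_d+Z_r = 0.1200+0.0600+0.0050 = 0.1850 m
S_min ≈ 0.1875+0.0938+0.4000+0.1850  ⇒  S_min = 693/800 m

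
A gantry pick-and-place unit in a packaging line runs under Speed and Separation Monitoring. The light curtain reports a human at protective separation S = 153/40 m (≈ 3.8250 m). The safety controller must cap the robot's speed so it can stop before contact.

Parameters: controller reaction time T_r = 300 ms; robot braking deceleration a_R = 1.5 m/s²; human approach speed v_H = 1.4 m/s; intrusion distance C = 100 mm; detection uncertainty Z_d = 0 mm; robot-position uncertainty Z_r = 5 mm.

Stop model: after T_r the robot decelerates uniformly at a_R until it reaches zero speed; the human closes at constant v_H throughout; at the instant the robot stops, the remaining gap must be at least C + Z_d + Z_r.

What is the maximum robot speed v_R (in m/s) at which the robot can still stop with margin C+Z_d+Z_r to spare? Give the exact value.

collect terms ⇒ (1/3)·v_R² + (37/30)·v_R + (-33/10) = 0
  disc = (37/30)² − 4·(1/3)·(-33/10) = 5329/900 ; √disc = 73/30
  v_R = (−(37/30) + 73/30) / (2·(1/3)) = 9/5 m/s
check:
braking lasts T_s = (9/5)/(3/2) = 1.2000 s
reaction-phase robot travel = 1.8000·0.3000 = 0.5400 m
braking distance = 1.8000²/(2·1.5000) = 1.0800 m
person approaches 1.4000·(0.3000+1.2000) = 2.1000 m
residual clearance needed = 0.1000+0.0000+0.0050 = 0.1050 m
sum ≈ 0.5400+1.0800+2.1000+0.1050 ≈ 3.8250 m = S ✓

v_R_max = 9/5 m/s = 1.8000 m/s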